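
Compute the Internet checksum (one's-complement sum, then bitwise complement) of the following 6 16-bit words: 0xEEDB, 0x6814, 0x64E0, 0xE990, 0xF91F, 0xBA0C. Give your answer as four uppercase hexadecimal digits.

A771

One's-complement addition (fold any carry out of bit 15 back into bit 0):
  0xEEDB + 0x6814 = 0x156EF → wrap carry → 0x56F0
  0x56F0 + 0x64E0 = 0x0BBD0
  0xBBD0 + 0xE990 = 0x1A560 → wrap carry → 0xA561
  0xA561 + 0xF91F = 0x19E80 → wrap carry → 0x9E81
  0x9E81 + 0xBA0C = 0x1588D → wrap carry → 0x588E
One's-complement sum = 0x588E.
Checksum = ~0x588E & 0xFFFF = 0xA771.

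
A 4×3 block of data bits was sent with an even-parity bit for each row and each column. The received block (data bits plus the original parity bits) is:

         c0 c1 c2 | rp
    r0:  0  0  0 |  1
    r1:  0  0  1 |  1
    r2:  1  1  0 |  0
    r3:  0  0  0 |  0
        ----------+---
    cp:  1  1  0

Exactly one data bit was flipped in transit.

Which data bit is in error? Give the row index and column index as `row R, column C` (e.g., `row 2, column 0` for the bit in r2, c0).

row 0, column 2

Recompute each row's even parity and compare to rp:
  r0: data parity 0, sent rp 1 → mismatch
  r1: data parity 1, sent rp 1 → ok
  r2: data parity 0, sent rp 0 → ok
  r3: data parity 0, sent rp 0 → ok
Recompute each column's even parity and compare to cp:
  c0: data parity 1, sent cp 1 → ok
  c1: data parity 1, sent cp 1 → ok
  c2: data parity 1, sent cp 0 → mismatch
Exactly one row (r0) and one column (c2) fail → the flipped bit is at their intersection.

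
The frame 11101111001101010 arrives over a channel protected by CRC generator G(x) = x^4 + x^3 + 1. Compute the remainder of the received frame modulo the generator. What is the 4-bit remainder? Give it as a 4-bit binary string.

Modulo-2 division of 11101111001101010 by 11001:
  pos 0: 11101 XOR 11001 = 00100
  pos 2: 10011 XOR 11001 = 01010
  pos 3: 10101 XOR 11001 = 01100
  pos 4: 11000 XOR 11001 = 00001
  pos 8: 10110 XOR 11001 = 01111
  pos 9: 11111 XOR 11001 = 00110
  pos 11: 11001 XOR 11001 = 00000
Remainder = 0000 (zero — the frame passes the CRC check).

0000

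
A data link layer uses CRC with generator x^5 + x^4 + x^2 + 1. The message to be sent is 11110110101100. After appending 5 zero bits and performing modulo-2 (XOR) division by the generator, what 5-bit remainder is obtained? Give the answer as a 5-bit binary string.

00100

Append 5 zeros: 1111011010110000000. Divide by 110101 (XOR where the leading bit is 1):
  pos 0: 111101 XOR 110101 = 001000
  pos 2: 100010 XOR 110101 = 010111
  pos 3: 101111 XOR 110101 = 011010
  pos 4: 110100 XOR 110101 = 000001
  pos 9: 111000 XOR 110101 = 001101
  pos 11: 110100 XOR 110101 = 000001
Remainder (last 5 bits) = 00100. This is the CRC / FCS.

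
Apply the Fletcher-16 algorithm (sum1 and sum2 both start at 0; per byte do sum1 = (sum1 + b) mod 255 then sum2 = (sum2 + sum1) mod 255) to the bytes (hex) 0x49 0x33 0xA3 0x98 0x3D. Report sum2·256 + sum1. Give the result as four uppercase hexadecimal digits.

94F5

Running sums (mod 255):
  after byte 0 (0x49): sum1=73, sum2=73
  after byte 1 (0x33): sum1=124, sum2=197
  after byte 2 (0xA3): sum1=32, sum2=229
  after byte 3 (0x98): sum1=184, sum2=158
  after byte 4 (0x3D): sum1=245, sum2=148
Checksum = sum2·256 + sum1 = 148·256 + 245 = 38133 = 0x94F5.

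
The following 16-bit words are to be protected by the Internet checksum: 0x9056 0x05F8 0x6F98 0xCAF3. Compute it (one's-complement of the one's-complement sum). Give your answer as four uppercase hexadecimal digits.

2F25

One's-complement addition (fold any carry out of bit 15 back into bit 0):
  0x9056 + 0x05F8 = 0x0964E
  0x964E + 0x6F98 = 0x105E6 → wrap carry → 0x05E7
  0x05E7 + 0xCAF3 = 0x0D0DA
One's-complement sum = 0xD0DA.
Checksum = ~0xD0DA & 0xFFFF = 0x2F25.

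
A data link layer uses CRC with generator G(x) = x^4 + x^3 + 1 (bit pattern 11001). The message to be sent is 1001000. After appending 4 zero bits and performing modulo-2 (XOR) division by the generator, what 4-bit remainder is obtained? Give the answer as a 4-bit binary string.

1101

Append 4 zeros: 10010000000. Divide by 11001 (XOR where the leading bit is 1):
  pos 0: 10010 XOR 11001 = 01011
  pos 1: 10110 XOR 11001 = 01111
  pos 2: 11110 XOR 11001 = 00111
  pos 4: 11100 XOR 11001 = 00101
  pos 6: 10100 XOR 11001 = 01101
Remainder (last 4 bits) = 1101. This is the CRC / FCS.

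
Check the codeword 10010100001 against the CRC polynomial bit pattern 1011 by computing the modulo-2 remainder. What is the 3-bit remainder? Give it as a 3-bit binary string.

100

Modulo-2 division of 10010100001 by 1011:
  pos 0: 1001 XOR 1011 = 0010
  pos 2: 1001 XOR 1011 = 0010
  pos 4: 1000 XOR 1011 = 0011
  pos 6: 1100 XOR 1011 = 0111
  pos 7: 1111 XOR 1011 = 0100
Remainder = 100 (nonzero — an error is detected).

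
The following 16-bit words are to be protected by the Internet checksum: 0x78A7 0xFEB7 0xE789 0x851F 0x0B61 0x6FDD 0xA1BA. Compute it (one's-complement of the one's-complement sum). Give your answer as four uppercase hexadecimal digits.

FEFD

One's-complement addition (fold any carry out of bit 15 back into bit 0):
  0x78A7 + 0xFEB7 = 0x1775E → wrap carry → 0x775F
  0x775F + 0xE789 = 0x15EE8 → wrap carry → 0x5EE9
  0x5EE9 + 0x851F = 0x0E408
  0xE408 + 0x0B61 = 0x0EF69
  0xEF69 + 0x6FDD = 0x15F46 → wrap carry → 0x5F47
  0x5F47 + 0xA1BA = 0x10101 → wrap carry → 0x0102
One's-complement sum = 0x0102.
Checksum = ~0x0102 & 0xFFFF = 0xFEFD.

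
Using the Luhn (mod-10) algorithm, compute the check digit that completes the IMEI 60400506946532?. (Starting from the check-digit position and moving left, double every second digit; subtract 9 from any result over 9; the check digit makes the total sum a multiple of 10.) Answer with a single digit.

5

Partial digits right→left: 2 3 5 6 4 9 6 0 5 0 0 4 0 6
Double every second digit counting from the check-digit position (so the 1st, 3rd, 5th, ... of the partial from the right).
  doubled (with −9 where >9): 4 1 8 3 1 0 0 → sum 17
  kept as-is: 3 6 9 0 0 4 6 → sum 28
Total = 17 + 28 = 45.
Check digit = (10 − (45 mod 10)) mod 10 = 5.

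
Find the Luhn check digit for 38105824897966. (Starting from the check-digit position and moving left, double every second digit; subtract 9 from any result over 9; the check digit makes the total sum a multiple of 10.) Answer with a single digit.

Partial digits right→left: 6 6 9 7 9 8 4 2 8 5 0 1 8 3
Double every second digit counting from the check-digit position (so the 1st, 3rd, 5th, ... of the partial from the right).
  doubled (with −9 where >9): 3 9 9 8 7 0 7 → sum 43
  kept as-is: 6 7 8 2 5 1 3 → sum 32
Total = 43 + 32 = 75.
Check digit = (10 − (75 mod 10)) mod 10 = 5.

5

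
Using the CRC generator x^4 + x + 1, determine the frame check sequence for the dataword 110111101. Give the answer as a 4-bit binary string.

1010

Append 4 zeros: 1101111010000. Divide by 10011 (XOR where the leading bit is 1):
  pos 0: 11011 XOR 10011 = 01000
  pos 1: 10001 XOR 10011 = 00010
  pos 4: 10101 XOR 10011 = 00110
  pos 6: 11000 XOR 10011 = 01011
  pos 7: 10110 XOR 10011 = 00101
Remainder (last 4 bits) = 1010. This is the CRC / FCS.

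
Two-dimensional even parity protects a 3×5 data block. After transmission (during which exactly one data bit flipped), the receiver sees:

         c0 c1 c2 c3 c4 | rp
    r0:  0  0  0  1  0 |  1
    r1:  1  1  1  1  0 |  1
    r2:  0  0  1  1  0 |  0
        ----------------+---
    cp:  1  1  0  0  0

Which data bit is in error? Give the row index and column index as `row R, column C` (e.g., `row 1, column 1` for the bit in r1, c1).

Recompute each row's even parity and compare to rp:
  r0: data parity 1, sent rp 1 → ok
  r1: data parity 0, sent rp 1 → mismatch
  r2: data parity 0, sent rp 0 → ok
Recompute each column's even parity and compare to cp:
  c0: data parity 1, sent cp 1 → ok
  c1: data parity 1, sent cp 1 → ok
  c2: data parity 0, sent cp 0 → ok
  c3: data parity 1, sent cp 0 → mismatch
  c4: data parity 0, sent cp 0 → ok
Exactly one row (r1) and one column (c3) fail → the flipped bit is at their intersection.

row 1, column 3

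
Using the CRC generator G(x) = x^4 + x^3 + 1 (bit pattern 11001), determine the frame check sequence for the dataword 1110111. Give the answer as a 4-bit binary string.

1100

Append 4 zeros: 11101110000. Divide by 11001 (XOR where the leading bit is 1):
  pos 0: 11101 XOR 11001 = 00100
  pos 2: 10011 XOR 11001 = 01010
  pos 3: 10100 XOR 11001 = 01101
  pos 4: 11010 XOR 11001 = 00011
Remainder (last 4 bits) = 1100. This is the CRC / FCS.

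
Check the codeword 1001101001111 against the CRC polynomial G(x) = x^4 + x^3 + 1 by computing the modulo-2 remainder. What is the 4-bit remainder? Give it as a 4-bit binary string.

Modulo-2 division of 1001101001111 by 11001:
  pos 0: 10011 XOR 11001 = 01010
  pos 1: 10100 XOR 11001 = 01101
  pos 2: 11011 XOR 11001 = 00010
  pos 5: 10001 XOR 11001 = 01000
  pos 6: 10001 XOR 11001 = 01000
  pos 7: 10001 XOR 11001 = 01000
  pos 8: 10001 XOR 11001 = 01000
Remainder = 1000 (nonzero — an error is detected).

1000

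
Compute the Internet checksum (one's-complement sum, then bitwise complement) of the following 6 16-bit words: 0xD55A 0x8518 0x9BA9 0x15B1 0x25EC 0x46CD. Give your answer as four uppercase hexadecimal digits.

8778

One's-complement addition (fold any carry out of bit 15 back into bit 0):
  0xD55A + 0x8518 = 0x15A72 → wrap carry → 0x5A73
  0x5A73 + 0x9BA9 = 0x0F61C
  0xF61C + 0x15B1 = 0x10BCD → wrap carry → 0x0BCE
  0x0BCE + 0x25EC = 0x031BA
  0x31BA + 0x46CD = 0x07887
One's-complement sum = 0x7887.
Checksum = ~0x7887 & 0xFFFF = 0x8778.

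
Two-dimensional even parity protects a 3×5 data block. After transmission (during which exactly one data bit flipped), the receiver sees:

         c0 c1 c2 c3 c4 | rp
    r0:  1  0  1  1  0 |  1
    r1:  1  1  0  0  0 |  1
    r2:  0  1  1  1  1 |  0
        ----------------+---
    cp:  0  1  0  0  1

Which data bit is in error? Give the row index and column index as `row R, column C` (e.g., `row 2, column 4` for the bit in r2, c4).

Recompute each row's even parity and compare to rp:
  r0: data parity 1, sent rp 1 → ok
  r1: data parity 0, sent rp 1 → mismatch
  r2: data parity 0, sent rp 0 → ok
Recompute each column's even parity and compare to cp:
  c0: data parity 0, sent cp 0 → ok
  c1: data parity 0, sent cp 1 → mismatch
  c2: data parity 0, sent cp 0 → ok
  c3: data parity 0, sent cp 0 → ok
  c4: data parity 1, sent cp 1 → ok
Exactly one row (r1) and one column (c1) fail → the flipped bit is at their intersection.

row 1, column 1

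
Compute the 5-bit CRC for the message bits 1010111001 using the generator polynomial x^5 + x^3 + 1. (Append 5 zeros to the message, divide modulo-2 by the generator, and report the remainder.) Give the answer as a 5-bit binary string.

00000

Append 5 zeros: 101011100100000. Divide by 101001 (XOR where the leading bit is 1):
  pos 0: 101011 XOR 101001 = 000010
  pos 4: 101001 XOR 101001 = 000000
Remainder (last 5 bits) = 00000. This is the CRC / FCS.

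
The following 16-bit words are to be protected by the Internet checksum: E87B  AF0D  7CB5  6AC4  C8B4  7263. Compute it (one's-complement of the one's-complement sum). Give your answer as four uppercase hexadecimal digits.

One's-complement addition (fold any carry out of bit 15 back into bit 0):
  0xE87B + 0xAF0D = 0x19788 → wrap carry → 0x9789
  0x9789 + 0x7CB5 = 0x1143E → wrap carry → 0x143F
  0x143F + 0x6AC4 = 0x07F03
  0x7F03 + 0xC8B4 = 0x147B7 → wrap carry → 0x47B8
  0x47B8 + 0x7263 = 0x0BA1B
One's-complement sum = 0xBA1B.
Checksum = ~0xBA1B & 0xFFFF = 0x45E4.

45E4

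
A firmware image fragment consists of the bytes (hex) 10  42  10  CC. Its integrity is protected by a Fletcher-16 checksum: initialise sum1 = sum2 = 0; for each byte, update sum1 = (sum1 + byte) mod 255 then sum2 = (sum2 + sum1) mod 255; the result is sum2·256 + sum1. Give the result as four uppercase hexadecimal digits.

Running sums (mod 255):
  after byte 0 (10): sum1=16, sum2=16
  after byte 1 (42): sum1=82, sum2=98
  after byte 2 (10): sum1=98, sum2=196
  after byte 3 (CC): sum1=47, sum2=243
Checksum = sum2·256 + sum1 = 243·256 + 47 = 62255 = 0xF32F.

F32F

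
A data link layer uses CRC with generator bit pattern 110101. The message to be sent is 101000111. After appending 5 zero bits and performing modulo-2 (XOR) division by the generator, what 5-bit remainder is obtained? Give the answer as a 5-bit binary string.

00010

Append 5 zeros: 10100011100000. Divide by 110101 (XOR where the leading bit is 1):
  pos 0: 101000 XOR 110101 = 011101
  pos 1: 111011 XOR 110101 = 001110
  pos 3: 111011 XOR 110101 = 001110
  pos 5: 111000 XOR 110101 = 001101
  pos 7: 110100 XOR 110101 = 000001
Remainder (last 5 bits) = 00010. This is the CRC / FCS.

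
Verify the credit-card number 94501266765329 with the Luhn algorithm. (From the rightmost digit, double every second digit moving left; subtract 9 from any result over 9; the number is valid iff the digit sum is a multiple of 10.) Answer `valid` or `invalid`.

invalid

From the right, keep odd positions and double even positions (subtract 9 from any doubled value over 9):
  doubled (positions 2,4,...): 4 1 5 3 2 1 9 → sum 25
  kept (positions 1,3,...): 9 3 6 6 2 0 4 → sum 30
Total = 55.
55 mod 10 = 5, so the number is invalid.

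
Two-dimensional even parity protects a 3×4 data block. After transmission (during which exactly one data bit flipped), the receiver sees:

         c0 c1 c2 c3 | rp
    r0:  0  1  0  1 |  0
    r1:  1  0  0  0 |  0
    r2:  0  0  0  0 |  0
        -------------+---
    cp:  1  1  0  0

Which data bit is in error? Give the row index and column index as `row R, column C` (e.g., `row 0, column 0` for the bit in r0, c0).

row 1, column 3

Recompute each row's even parity and compare to rp:
  r0: data parity 0, sent rp 0 → ok
  r1: data parity 1, sent rp 0 → mismatch
  r2: data parity 0, sent rp 0 → ok
Recompute each column's even parity and compare to cp:
  c0: data parity 1, sent cp 1 → ok
  c1: data parity 1, sent cp 1 → ok
  c2: data parity 0, sent cp 0 → ok
  c3: data parity 1, sent cp 0 → mismatch
Exactly one row (r1) and one column (c3) fail → the flipped bit is at their intersection.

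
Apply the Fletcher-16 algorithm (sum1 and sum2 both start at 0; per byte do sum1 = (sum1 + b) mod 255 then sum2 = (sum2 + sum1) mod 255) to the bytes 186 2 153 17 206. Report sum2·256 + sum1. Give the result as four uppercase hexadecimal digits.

Running sums (mod 255):
  after byte 0 (186): sum1=186, sum2=186
  after byte 1 (2): sum1=188, sum2=119
  after byte 2 (153): sum1=86, sum2=205
  after byte 3 (17): sum1=103, sum2=53
  after byte 4 (206): sum1=54, sum2=107
Checksum = sum2·256 + sum1 = 107·256 + 54 = 27446 = 0x6B36.

6B36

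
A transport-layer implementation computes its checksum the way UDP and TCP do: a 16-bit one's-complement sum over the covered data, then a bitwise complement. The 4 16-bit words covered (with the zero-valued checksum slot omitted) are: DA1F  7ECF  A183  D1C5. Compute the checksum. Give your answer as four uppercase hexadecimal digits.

One's-complement addition (fold any carry out of bit 15 back into bit 0):
  0xDA1F + 0x7ECF = 0x158EE → wrap carry → 0x58EF
  0x58EF + 0xA183 = 0x0FA72
  0xFA72 + 0xD1C5 = 0x1CC37 → wrap carry → 0xCC38
One's-complement sum = 0xCC38.
Checksum = ~0xCC38 & 0xFFFF = 0x33C7.

33C7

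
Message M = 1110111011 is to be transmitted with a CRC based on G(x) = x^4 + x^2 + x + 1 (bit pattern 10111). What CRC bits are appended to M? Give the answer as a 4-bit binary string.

Append 4 zeros: 11101110110000. Divide by 10111 (XOR where the leading bit is 1):
  pos 0: 11101 XOR 10111 = 01010
  pos 1: 10101 XOR 10111 = 00010
  pos 4: 10101 XOR 10111 = 00010
  pos 7: 10100 XOR 10111 = 00011
Remainder (last 4 bits) = 1100. This is the CRC / FCS.

1100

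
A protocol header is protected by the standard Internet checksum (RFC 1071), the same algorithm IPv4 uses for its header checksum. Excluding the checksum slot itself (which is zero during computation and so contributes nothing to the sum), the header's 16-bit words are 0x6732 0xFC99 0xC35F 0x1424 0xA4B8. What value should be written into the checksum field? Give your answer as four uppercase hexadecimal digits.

1FF7

One's-complement addition (fold any carry out of bit 15 back into bit 0):
  0x6732 + 0xFC99 = 0x163CB → wrap carry → 0x63CC
  0x63CC + 0xC35F = 0x1272B → wrap carry → 0x272C
  0x272C + 0x1424 = 0x03B50
  0x3B50 + 0xA4B8 = 0x0E008
One's-complement sum = 0xE008.
Checksum = ~0xE008 & 0xFFFF = 0x1FF7.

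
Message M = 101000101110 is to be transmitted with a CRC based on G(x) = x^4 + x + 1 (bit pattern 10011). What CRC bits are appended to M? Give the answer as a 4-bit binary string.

Append 4 zeros: 1010001011100000. Divide by 10011 (XOR where the leading bit is 1):
  pos 0: 10100 XOR 10011 = 00111
  pos 2: 11101 XOR 10011 = 01110
  pos 3: 11100 XOR 10011 = 01111
  pos 4: 11111 XOR 10011 = 01100
  pos 5: 11001 XOR 10011 = 01010
  pos 6: 10101 XOR 10011 = 00110
  pos 8: 11000 XOR 10011 = 01011
  pos 9: 10110 XOR 10011 = 00101
  pos 11: 10100 XOR 10011 = 00111
Remainder (last 4 bits) = 0111. This is the CRC / FCS.

0111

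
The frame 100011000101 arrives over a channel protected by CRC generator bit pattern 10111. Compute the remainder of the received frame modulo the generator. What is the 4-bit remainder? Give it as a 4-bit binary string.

1000

Modulo-2 division of 100011000101 by 10111:
  pos 0: 10001 XOR 10111 = 00110
  pos 2: 11010 XOR 10111 = 01101
  pos 3: 11010 XOR 10111 = 01101
  pos 4: 11010 XOR 10111 = 01101
  pos 5: 11011 XOR 10111 = 01100
  pos 6: 11000 XOR 10111 = 01111
  pos 7: 11111 XOR 10111 = 01000
Remainder = 1000 (nonzero — an error is detected).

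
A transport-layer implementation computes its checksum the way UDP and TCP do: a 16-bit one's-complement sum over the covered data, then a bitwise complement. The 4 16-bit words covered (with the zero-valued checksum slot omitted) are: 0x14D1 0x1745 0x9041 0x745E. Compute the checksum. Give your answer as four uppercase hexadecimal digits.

CF49

One's-complement addition (fold any carry out of bit 15 back into bit 0):
  0x14D1 + 0x1745 = 0x02C16
  0x2C16 + 0x9041 = 0x0BC57
  0xBC57 + 0x745E = 0x130B5 → wrap carry → 0x30B6
One's-complement sum = 0x30B6.
Checksum = ~0x30B6 & 0xFFFF = 0xCF49.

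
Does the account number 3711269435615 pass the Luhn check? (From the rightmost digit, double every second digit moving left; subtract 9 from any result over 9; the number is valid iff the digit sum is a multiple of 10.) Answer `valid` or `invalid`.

valid

From the right, keep odd positions and double even positions (subtract 9 from any doubled value over 9):
  doubled (positions 2,4,...): 2 1 8 3 2 5 → sum 21
  kept (positions 1,3,...): 5 6 3 9 2 1 3 → sum 29
Total = 50.
50 mod 10 = 0, so the number is valid.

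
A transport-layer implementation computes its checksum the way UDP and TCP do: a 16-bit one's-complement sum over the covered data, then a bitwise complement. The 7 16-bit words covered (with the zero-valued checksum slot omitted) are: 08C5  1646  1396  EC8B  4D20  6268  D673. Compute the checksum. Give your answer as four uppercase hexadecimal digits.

One's-complement addition (fold any carry out of bit 15 back into bit 0):
  0x08C5 + 0x1646 = 0x01F0B
  0x1F0B + 0x1396 = 0x032A1
  0x32A1 + 0xEC8B = 0x11F2C → wrap carry → 0x1F2D
  0x1F2D + 0x4D20 = 0x06C4D
  0x6C4D + 0x6268 = 0x0CEB5
  0xCEB5 + 0xD673 = 0x1A528 → wrap carry → 0xA529
One's-complement sum = 0xA529.
Checksum = ~0xA529 & 0xFFFF = 0x5AD6.

5AD6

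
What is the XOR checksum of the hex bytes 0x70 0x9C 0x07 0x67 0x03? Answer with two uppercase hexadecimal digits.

8F

XOR the bytes together:
  start with 0x70
  0x70 ⊕ 0x9C = 0xEC
  0xEC ⊕ 0x07 = 0xEB
  0xEB ⊕ 0x67 = 0x8C
  0x8C ⊕ 0x03 = 0x8F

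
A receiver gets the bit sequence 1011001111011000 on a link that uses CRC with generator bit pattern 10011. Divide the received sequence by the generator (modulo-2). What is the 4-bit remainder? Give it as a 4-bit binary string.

0000

Modulo-2 division of 1011001111011000 by 10011:
  pos 0: 10110 XOR 10011 = 00101
  pos 2: 10101 XOR 10011 = 00110
  pos 4: 11011 XOR 10011 = 01000
  pos 5: 10001 XOR 10011 = 00010
  pos 8: 10011 XOR 10011 = 00000
Remainder = 0000 (zero — the frame passes the CRC check).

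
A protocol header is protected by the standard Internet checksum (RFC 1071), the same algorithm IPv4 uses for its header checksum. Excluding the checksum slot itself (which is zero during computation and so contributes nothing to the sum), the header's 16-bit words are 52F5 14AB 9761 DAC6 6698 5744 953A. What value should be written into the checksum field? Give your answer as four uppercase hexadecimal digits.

D31F

One's-complement addition (fold any carry out of bit 15 back into bit 0):
  0x52F5 + 0x14AB = 0x067A0
  0x67A0 + 0x9761 = 0x0FF01
  0xFF01 + 0xDAC6 = 0x1D9C7 → wrap carry → 0xD9C8
  0xD9C8 + 0x6698 = 0x14060 → wrap carry → 0x4061
  0x4061 + 0x5744 = 0x097A5
  0x97A5 + 0x953A = 0x12CDF → wrap carry → 0x2CE0
One's-complement sum = 0x2CE0.
Checksum = ~0x2CE0 & 0xFFFF = 0xD31F.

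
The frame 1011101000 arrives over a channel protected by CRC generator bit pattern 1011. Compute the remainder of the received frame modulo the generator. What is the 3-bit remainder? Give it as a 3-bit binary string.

Modulo-2 division of 1011101000 by 1011:
  pos 0: 1011 XOR 1011 = 0000
  pos 4: 1010 XOR 1011 = 0001
Remainder = 100 (nonzero — an error is detected).

100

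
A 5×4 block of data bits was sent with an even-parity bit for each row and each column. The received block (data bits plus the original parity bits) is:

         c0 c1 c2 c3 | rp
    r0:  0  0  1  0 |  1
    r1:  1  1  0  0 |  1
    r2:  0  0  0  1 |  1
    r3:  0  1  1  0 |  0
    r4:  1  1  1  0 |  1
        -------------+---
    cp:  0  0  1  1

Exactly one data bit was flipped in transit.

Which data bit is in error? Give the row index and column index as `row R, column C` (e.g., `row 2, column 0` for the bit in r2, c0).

row 1, column 1

Recompute each row's even parity and compare to rp:
  r0: data parity 1, sent rp 1 → ok
  r1: data parity 0, sent rp 1 → mismatch
  r2: data parity 1, sent rp 1 → ok
  r3: data parity 0, sent rp 0 → ok
  r4: data parity 1, sent rp 1 → ok
Recompute each column's even parity and compare to cp:
  c0: data parity 0, sent cp 0 → ok
  c1: data parity 1, sent cp 0 → mismatch
  c2: data parity 1, sent cp 1 → ok
  c3: data parity 1, sent cp 1 → ok
Exactly one row (r1) and one column (c1) fail → the flipped bit is at their intersection.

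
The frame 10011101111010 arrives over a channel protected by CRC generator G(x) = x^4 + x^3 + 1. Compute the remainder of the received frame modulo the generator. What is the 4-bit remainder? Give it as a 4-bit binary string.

Modulo-2 division of 10011101111010 by 11001:
  pos 0: 10011 XOR 11001 = 01010
  pos 1: 10101 XOR 11001 = 01100
  pos 2: 11000 XOR 11001 = 00001
  pos 6: 11111 XOR 11001 = 00110
  pos 8: 11001 XOR 11001 = 00000
Remainder = 0000 (zero — the frame passes the CRC check).

0000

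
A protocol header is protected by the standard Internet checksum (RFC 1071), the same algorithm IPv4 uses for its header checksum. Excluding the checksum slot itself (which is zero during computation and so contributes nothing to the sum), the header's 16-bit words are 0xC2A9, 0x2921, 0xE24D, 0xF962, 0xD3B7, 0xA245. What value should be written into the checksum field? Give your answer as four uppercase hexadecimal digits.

C286

One's-complement addition (fold any carry out of bit 15 back into bit 0):
  0xC2A9 + 0x2921 = 0x0EBCA
  0xEBCA + 0xE24D = 0x1CE17 → wrap carry → 0xCE18
  0xCE18 + 0xF962 = 0x1C77A → wrap carry → 0xC77B
  0xC77B + 0xD3B7 = 0x19B32 → wrap carry → 0x9B33
  0x9B33 + 0xA245 = 0x13D78 → wrap carry → 0x3D79
One's-complement sum = 0x3D79.
Checksum = ~0x3D79 & 0xFFFF = 0xC286.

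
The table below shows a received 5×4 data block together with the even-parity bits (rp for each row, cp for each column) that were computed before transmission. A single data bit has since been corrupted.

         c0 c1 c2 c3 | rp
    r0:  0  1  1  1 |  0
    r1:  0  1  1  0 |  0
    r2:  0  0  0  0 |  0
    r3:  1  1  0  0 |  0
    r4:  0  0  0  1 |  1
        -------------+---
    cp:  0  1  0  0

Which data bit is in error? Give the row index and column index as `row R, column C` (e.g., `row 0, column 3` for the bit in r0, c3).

row 0, column 0

Recompute each row's even parity and compare to rp:
  r0: data parity 1, sent rp 0 → mismatch
  r1: data parity 0, sent rp 0 → ok
  r2: data parity 0, sent rp 0 → ok
  r3: data parity 0, sent rp 0 → ok
  r4: data parity 1, sent rp 1 → ok
Recompute each column's even parity and compare to cp:
  c0: data parity 1, sent cp 0 → mismatch
  c1: data parity 1, sent cp 1 → ok
  c2: data parity 0, sent cp 0 → ok
  c3: data parity 0, sent cp 0 → ok
Exactly one row (r0) and one column (c0) fail → the flipped bit is at their intersection.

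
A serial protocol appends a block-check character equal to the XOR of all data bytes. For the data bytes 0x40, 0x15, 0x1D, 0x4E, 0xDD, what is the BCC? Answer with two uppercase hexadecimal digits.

DB

XOR the bytes together:
  start with 0x40
  0x40 ⊕ 0x15 = 0x55
  0x55 ⊕ 0x1D = 0x48
  0x48 ⊕ 0x4E = 0x06
  0x06 ⊕ 0xDD = 0xDB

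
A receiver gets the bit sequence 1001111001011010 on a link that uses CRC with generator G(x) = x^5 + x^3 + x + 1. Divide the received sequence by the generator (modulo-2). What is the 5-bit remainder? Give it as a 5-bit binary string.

10101

Modulo-2 division of 1001111001011010 by 101011:
  pos 0: 100111 XOR 101011 = 001100
  pos 2: 110010 XOR 101011 = 011001
  pos 3: 110010 XOR 101011 = 011001
  pos 4: 110011 XOR 101011 = 011000
  pos 5: 110000 XOR 101011 = 011011
  pos 6: 110111 XOR 101011 = 011100
  pos 7: 111001 XOR 101011 = 010010
  pos 8: 100100 XOR 101011 = 001111
  pos 10: 111110 XOR 101011 = 010101
Remainder = 10101 (nonzero — an error is detected).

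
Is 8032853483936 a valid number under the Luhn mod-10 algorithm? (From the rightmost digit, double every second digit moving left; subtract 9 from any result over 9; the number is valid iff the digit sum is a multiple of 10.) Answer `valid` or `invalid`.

From the right, keep odd positions and double even positions (subtract 9 from any doubled value over 9):
  doubled (positions 2,4,...): 6 6 8 1 4 0 → sum 25
  kept (positions 1,3,...): 6 9 8 3 8 3 8 → sum 45
Total = 70.
70 mod 10 = 0, so the number is valid.

valid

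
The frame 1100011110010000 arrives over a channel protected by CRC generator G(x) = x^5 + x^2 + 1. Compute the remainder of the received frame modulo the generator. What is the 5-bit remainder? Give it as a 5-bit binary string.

00000

Modulo-2 division of 1100011110010000 by 100101:
  pos 0: 110001 XOR 100101 = 010100
  pos 1: 101001 XOR 100101 = 001100
  pos 3: 110011 XOR 100101 = 010110
  pos 4: 101100 XOR 100101 = 001001
  pos 6: 100101 XOR 100101 = 000000
Remainder = 00000 (zero — the frame passes the CRC check).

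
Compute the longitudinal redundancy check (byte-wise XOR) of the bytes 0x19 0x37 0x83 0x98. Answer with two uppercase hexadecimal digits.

35

XOR the bytes together:
  start with 0x19
  0x19 ⊕ 0x37 = 0x2E
  0x2E ⊕ 0x83 = 0xAD
  0xAD ⊕ 0x98 = 0x35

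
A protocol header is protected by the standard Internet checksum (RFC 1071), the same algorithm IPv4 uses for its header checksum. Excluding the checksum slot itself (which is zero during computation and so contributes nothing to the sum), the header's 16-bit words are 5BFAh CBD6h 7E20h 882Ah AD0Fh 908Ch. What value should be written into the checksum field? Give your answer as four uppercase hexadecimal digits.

One's-complement addition (fold any carry out of bit 15 back into bit 0):
  0x5BFA + 0xCBD6 = 0x127D0 → wrap carry → 0x27D1
  0x27D1 + 0x7E20 = 0x0A5F1
  0xA5F1 + 0x882A = 0x12E1B → wrap carry → 0x2E1C
  0x2E1C + 0xAD0F = 0x0DB2B
  0xDB2B + 0x908C = 0x16BB7 → wrap carry → 0x6BB8
One's-complement sum = 0x6BB8.
Checksum = ~0x6BB8 & 0xFFFF = 0x9447.

9447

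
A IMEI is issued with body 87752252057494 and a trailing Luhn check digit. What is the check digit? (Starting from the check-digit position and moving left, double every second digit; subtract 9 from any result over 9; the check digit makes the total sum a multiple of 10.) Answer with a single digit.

1

Partial digits right→left: 4 9 4 7 5 0 2 5 2 2 5 7 7 8
Double every second digit counting from the check-digit position (so the 1st, 3rd, 5th, ... of the partial from the right).
  doubled (with −9 where >9): 8 8 1 4 4 1 5 → sum 31
  kept as-is: 9 7 0 5 2 7 8 → sum 38
Total = 31 + 38 = 69.
Check digit = (10 − (69 mod 10)) mod 10 = 1.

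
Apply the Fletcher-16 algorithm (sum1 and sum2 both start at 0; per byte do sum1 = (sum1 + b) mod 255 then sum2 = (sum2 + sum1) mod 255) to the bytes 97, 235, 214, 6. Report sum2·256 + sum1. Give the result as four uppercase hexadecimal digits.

FC2A

Running sums (mod 255):
  after byte 0 (97): sum1=97, sum2=97
  after byte 1 (235): sum1=77, sum2=174
  after byte 2 (214): sum1=36, sum2=210
  after byte 3 (6): sum1=42, sum2=252
Checksum = sum2·256 + sum1 = 252·256 + 42 = 64554 = 0xFC2A.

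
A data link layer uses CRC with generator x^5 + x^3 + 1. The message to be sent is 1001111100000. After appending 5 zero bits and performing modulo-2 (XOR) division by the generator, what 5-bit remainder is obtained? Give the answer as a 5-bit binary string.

Append 5 zeros: 100111110000000000. Divide by 101001 (XOR where the leading bit is 1):
  pos 0: 100111 XOR 101001 = 001110
  pos 2: 111011 XOR 101001 = 010010
  pos 3: 100100 XOR 101001 = 001101
  pos 5: 110100 XOR 101001 = 011101
  pos 6: 111010 XOR 101001 = 010011
  pos 7: 100110 XOR 101001 = 001111
  pos 9: 111100 XOR 101001 = 010101
  pos 10: 101010 XOR 101001 = 000011
Remainder (last 5 bits) = 01100. This is the CRC / FCS.

01100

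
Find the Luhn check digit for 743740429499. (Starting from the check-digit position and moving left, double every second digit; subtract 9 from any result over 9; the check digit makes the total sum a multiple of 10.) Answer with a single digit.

0

Partial digits right→left: 9 9 4 9 2 4 0 4 7 3 4 7
Double every second digit counting from the check-digit position (so the 1st, 3rd, 5th, ... of the partial from the right).
  doubled (with −9 where >9): 9 8 4 0 5 8 → sum 34
  kept as-is: 9 9 4 4 3 7 → sum 36
Total = 34 + 36 = 70.
Check digit = (10 − (70 mod 10)) mod 10 = 0.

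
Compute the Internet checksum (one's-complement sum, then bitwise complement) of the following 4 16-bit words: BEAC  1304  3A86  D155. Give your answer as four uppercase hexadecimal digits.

One's-complement addition (fold any carry out of bit 15 back into bit 0):
  0xBEAC + 0x1304 = 0x0D1B0
  0xD1B0 + 0x3A86 = 0x10C36 → wrap carry → 0x0C37
  0x0C37 + 0xD155 = 0x0DD8C
One's-complement sum = 0xDD8C.
Checksum = ~0xDD8C & 0xFFFF = 0x2273.

2273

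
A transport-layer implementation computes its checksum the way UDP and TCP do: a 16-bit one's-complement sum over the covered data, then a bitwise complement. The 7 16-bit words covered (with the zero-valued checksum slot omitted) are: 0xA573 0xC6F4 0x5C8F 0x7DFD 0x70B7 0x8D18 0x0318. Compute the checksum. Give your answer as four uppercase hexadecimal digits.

B822

One's-complement addition (fold any carry out of bit 15 back into bit 0):
  0xA573 + 0xC6F4 = 0x16C67 → wrap carry → 0x6C68
  0x6C68 + 0x5C8F = 0x0C8F7
  0xC8F7 + 0x7DFD = 0x146F4 → wrap carry → 0x46F5
  0x46F5 + 0x70B7 = 0x0B7AC
  0xB7AC + 0x8D18 = 0x144C4 → wrap carry → 0x44C5
  0x44C5 + 0x0318 = 0x047DD
One's-complement sum = 0x47DD.
Checksum = ~0x47DD & 0xFFFF = 0xB822.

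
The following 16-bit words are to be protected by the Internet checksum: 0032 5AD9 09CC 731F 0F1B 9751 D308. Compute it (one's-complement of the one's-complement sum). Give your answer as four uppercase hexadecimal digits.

AE93

One's-complement addition (fold any carry out of bit 15 back into bit 0):
  0x0032 + 0x5AD9 = 0x05B0B
  0x5B0B + 0x09CC = 0x064D7
  0x64D7 + 0x731F = 0x0D7F6
  0xD7F6 + 0x0F1B = 0x0E711
  0xE711 + 0x9751 = 0x17E62 → wrap carry → 0x7E63
  0x7E63 + 0xD308 = 0x1516B → wrap carry → 0x516C
One's-complement sum = 0x516C.
Checksum = ~0x516C & 0xFFFF = 0xAE93.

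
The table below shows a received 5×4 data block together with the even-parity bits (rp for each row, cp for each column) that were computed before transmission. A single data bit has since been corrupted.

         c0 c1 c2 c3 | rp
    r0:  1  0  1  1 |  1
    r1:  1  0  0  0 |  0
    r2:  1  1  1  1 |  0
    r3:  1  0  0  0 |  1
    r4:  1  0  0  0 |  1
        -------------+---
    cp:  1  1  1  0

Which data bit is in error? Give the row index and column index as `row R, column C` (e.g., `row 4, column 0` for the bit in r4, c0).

Recompute each row's even parity and compare to rp:
  r0: data parity 1, sent rp 1 → ok
  r1: data parity 1, sent rp 0 → mismatch
  r2: data parity 0, sent rp 0 → ok
  r3: data parity 1, sent rp 1 → ok
  r4: data parity 1, sent rp 1 → ok
Recompute each column's even parity and compare to cp:
  c0: data parity 1, sent cp 1 → ok
  c1: data parity 1, sent cp 1 → ok
  c2: data parity 0, sent cp 1 → mismatch
  c3: data parity 0, sent cp 0 → ok
Exactly one row (r1) and one column (c2) fail → the flipped bit is at their intersection.

row 1, column 2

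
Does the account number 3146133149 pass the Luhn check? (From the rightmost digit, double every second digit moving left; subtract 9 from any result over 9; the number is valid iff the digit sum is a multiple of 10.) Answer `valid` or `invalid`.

valid

From the right, keep odd positions and double even positions (subtract 9 from any doubled value over 9):
  doubled (positions 2,4,...): 8 6 2 8 6 → sum 30
  kept (positions 1,3,...): 9 1 3 6 1 → sum 20
Total = 50.
50 mod 10 = 0, so the number is valid.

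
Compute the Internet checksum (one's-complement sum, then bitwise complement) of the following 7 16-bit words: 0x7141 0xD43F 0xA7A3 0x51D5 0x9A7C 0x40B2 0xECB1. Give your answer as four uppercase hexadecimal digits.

One's-complement addition (fold any carry out of bit 15 back into bit 0):
  0x7141 + 0xD43F = 0x14580 → wrap carry → 0x4581
  0x4581 + 0xA7A3 = 0x0ED24
  0xED24 + 0x51D5 = 0x13EF9 → wrap carry → 0x3EFA
  0x3EFA + 0x9A7C = 0x0D976
  0xD976 + 0x40B2 = 0x11A28 → wrap carry → 0x1A29
  0x1A29 + 0xECB1 = 0x106DA → wrap carry → 0x06DB
One's-complement sum = 0x06DB.
Checksum = ~0x06DB & 0xFFFF = 0xF924.

F924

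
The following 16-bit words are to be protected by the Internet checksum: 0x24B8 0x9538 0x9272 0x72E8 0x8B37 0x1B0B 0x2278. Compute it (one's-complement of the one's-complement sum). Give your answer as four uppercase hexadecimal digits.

77F9

One's-complement addition (fold any carry out of bit 15 back into bit 0):
  0x24B8 + 0x9538 = 0x0B9F0
  0xB9F0 + 0x9272 = 0x14C62 → wrap carry → 0x4C63
  0x4C63 + 0x72E8 = 0x0BF4B
  0xBF4B + 0x8B37 = 0x14A82 → wrap carry → 0x4A83
  0x4A83 + 0x1B0B = 0x0658E
  0x658E + 0x2278 = 0x08806
One's-complement sum = 0x8806.
Checksum = ~0x8806 & 0xFFFF = 0x77F9.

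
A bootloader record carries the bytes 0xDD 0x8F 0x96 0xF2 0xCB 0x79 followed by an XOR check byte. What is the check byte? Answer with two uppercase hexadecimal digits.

XOR the bytes together:
  start with 0xDD
  0xDD ⊕ 0x8F = 0x52
  0x52 ⊕ 0x96 = 0xC4
  0xC4 ⊕ 0xF2 = 0x36
  0x36 ⊕ 0xCB = 0xFD
  0xFD ⊕ 0x79 = 0x84

84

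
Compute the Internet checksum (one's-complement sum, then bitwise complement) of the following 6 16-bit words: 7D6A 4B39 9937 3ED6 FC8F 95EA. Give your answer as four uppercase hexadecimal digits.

CCD3

One's-complement addition (fold any carry out of bit 15 back into bit 0):
  0x7D6A + 0x4B39 = 0x0C8A3
  0xC8A3 + 0x9937 = 0x161DA → wrap carry → 0x61DB
  0x61DB + 0x3ED6 = 0x0A0B1
  0xA0B1 + 0xFC8F = 0x19D40 → wrap carry → 0x9D41
  0x9D41 + 0x95EA = 0x1332B → wrap carry → 0x332C
One's-complement sum = 0x332C.
Checksum = ~0x332C & 0xFFFF = 0xCCD3.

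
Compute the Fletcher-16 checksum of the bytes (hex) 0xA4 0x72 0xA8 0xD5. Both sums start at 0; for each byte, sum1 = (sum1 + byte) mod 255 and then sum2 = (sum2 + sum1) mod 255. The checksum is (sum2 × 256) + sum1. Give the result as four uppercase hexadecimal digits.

1195

Running sums (mod 255):
  after byte 0 (0xA4): sum1=164, sum2=164
  after byte 1 (0x72): sum1=23, sum2=187
  after byte 2 (0xA8): sum1=191, sum2=123
  after byte 3 (0xD5): sum1=149, sum2=17
Checksum = sum2·256 + sum1 = 17·256 + 149 = 4501 = 0x1195.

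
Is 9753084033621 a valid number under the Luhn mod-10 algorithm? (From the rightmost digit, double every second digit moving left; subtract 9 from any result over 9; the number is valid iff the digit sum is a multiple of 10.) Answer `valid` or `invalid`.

invalid

From the right, keep odd positions and double even positions (subtract 9 from any doubled value over 9):
  doubled (positions 2,4,...): 4 6 0 7 6 5 → sum 28
  kept (positions 1,3,...): 1 6 3 4 0 5 9 → sum 28
Total = 56.
56 mod 10 = 6, so the number is invalid.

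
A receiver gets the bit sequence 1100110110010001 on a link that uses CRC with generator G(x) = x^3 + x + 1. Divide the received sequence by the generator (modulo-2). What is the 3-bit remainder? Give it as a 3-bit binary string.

010

Modulo-2 division of 1100110110010001 by 1011:
  pos 0: 1100 XOR 1011 = 0111
  pos 1: 1111 XOR 1011 = 0100
  pos 2: 1001 XOR 1011 = 0010
  pos 4: 1001 XOR 1011 = 0010
  pos 6: 1010 XOR 1011 = 0001
  pos 9: 1010 XOR 1011 = 0001
  pos 12: 1001 XOR 1011 = 0010
Remainder = 010 (nonzero — an error is detected).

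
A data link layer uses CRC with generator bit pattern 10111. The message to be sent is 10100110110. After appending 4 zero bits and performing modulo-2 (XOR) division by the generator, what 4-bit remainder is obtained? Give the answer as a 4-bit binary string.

Append 4 zeros: 101001101100000. Divide by 10111 (XOR where the leading bit is 1):
  pos 0: 10100 XOR 10111 = 00011
  pos 3: 11110 XOR 10111 = 01001
  pos 4: 10011 XOR 10111 = 00100
  pos 6: 10010 XOR 10111 = 00101
  pos 8: 10100 XOR 10111 = 00011
Remainder (last 4 bits) = 1100. This is the CRC / FCS.

1100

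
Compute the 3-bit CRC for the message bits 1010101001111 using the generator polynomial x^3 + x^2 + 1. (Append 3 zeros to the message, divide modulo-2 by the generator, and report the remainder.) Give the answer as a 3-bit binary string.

Append 3 zeros: 1010101001111000. Divide by 1101 (XOR where the leading bit is 1):
  pos 0: 1010 XOR 1101 = 0111
  pos 1: 1111 XOR 1101 = 0010
  pos 3: 1001 XOR 1101 = 0100
  pos 4: 1000 XOR 1101 = 0101
  pos 5: 1010 XOR 1101 = 0111
  pos 6: 1111 XOR 1101 = 0010
  pos 8: 1011 XOR 1101 = 0110
  pos 9: 1101 XOR 1101 = 0000
Remainder (last 3 bits) = 000. This is the CRC / FCS.

000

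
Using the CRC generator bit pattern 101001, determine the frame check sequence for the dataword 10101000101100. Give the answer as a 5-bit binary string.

10010

Append 5 zeros: 1010100010110000000. Divide by 101001 (XOR where the leading bit is 1):
  pos 0: 101010 XOR 101001 = 000011
  pos 4: 110010 XOR 101001 = 011011
  pos 5: 110111 XOR 101001 = 011110
  pos 6: 111101 XOR 101001 = 010100
  pos 7: 101000 XOR 101001 = 000001
  pos 12: 100000 XOR 101001 = 001001
Remainder (last 5 bits) = 10010. This is the CRC / FCS.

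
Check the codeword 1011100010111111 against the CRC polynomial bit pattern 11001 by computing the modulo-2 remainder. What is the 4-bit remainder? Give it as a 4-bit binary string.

0011

Modulo-2 division of 1011100010111111 by 11001:
  pos 0: 10111 XOR 11001 = 01110
  pos 1: 11100 XOR 11001 = 00101
  pos 3: 10100 XOR 11001 = 01101
  pos 4: 11011 XOR 11001 = 00010
  pos 7: 10011 XOR 11001 = 01010
  pos 8: 10101 XOR 11001 = 01100
  pos 9: 11001 XOR 11001 = 00000
Remainder = 0011 (nonzero — an error is detected).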